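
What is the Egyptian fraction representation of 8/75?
1/10 + 1/150

Greedy algorithm:
8/75: ceiling(75/8) = 10, use 1/10
1/150: ceiling(150/1) = 150, use 1/150
Result: 8/75 = 1/10 + 1/150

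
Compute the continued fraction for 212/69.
[3; 13, 1, 4]

Euclidean algorithm steps:
212 = 3 × 69 + 5
69 = 13 × 5 + 4
5 = 1 × 4 + 1
4 = 4 × 1 + 0
Continued fraction: [3; 13, 1, 4]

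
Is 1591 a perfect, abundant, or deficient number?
deficient

Proper divisors of 1591: sum = 1 + 37 + 43 = 81
Since 81 < 1591, 1591 is deficient.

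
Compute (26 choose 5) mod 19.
2

Using Lucas' theorem:
Write n=26 and k=5 in base 19:
n in base 19: [1, 7]
k in base 19: [0, 5]
C(26,5) mod 19 = ∏ C(n_i, k_i) mod 19
Digit binomials (mod 19): C(1,0) = 1; C(7,5) = 21 ≡ 2
Product: 1 × 2 = 2 ≡ 2 (mod 19)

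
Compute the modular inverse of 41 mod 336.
41

gcd(41, 336) = 1, so the inverse exists.
Extended Euclidean algorithm on (336, 41):
336 = 8 × 41 + 8  ⟹  8 = (1)·336 + (-8)·41
41 = 5 × 8 + 1  ⟹  1 = (-5)·336 + (41)·41
So (41)·41 ≡ 1 (mod 336), i.e. 41^(-1) ≡ 41 (mod 336).
Check: 41 × 41 = 1681 ≡ 1 (mod 336)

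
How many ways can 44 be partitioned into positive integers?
75175

p(n) counts ways to write n as a sum of positive integers (order ignored).
Euler's pentagonal recurrence: p(k) = p(k-1) + p(k-2) - p(k-5) - p(k-7) + p(k-12) + p(k-15) - ... (offsets j(3j∓1)/2, signs ++--, p(0)=1, p(<0)=0).
DP table for k = 0..43: p(0)=1, p(1)=1, p(2)=2, p(3)=3, p(4)=5, p(5)=7, p(6)=11, p(7)=15, p(8)=22, p(9)=30, p(10)=42, p(11)=56, p(12)=77, p(13)=101, p(14)=135, p(15)=176, p(16)=231, p(17)=297, p(18)=385, p(19)=490, p(20)=627, p(21)=792, p(22)=1002, p(23)=1255, p(24)=1575, p(25)=1958, p(26)=2436, p(27)=3010, p(28)=3718, p(29)=4565, p(30)=5604, p(31)=6842, p(32)=8349, p(33)=10143, p(34)=12310, p(35)=14883, p(36)=17977, p(37)=21637, p(38)=26015, p(39)=31185, p(40)=37338, p(41)=44583, p(42)=53174, p(43)=63261.
Final step: p(44) = p(43) + p(42) - p(39) - p(37) + p(32) + p(29) - p(22) - p(18) + p(9) + p(4)
= 63261 + 53174 - 31185 - 21637 + 8349 + 4565 - 1002 - 385 + 30 + 5
= 75175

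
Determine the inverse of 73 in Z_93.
79

gcd(73, 93) = 1, so the inverse exists.
Extended Euclidean algorithm on (93, 73):
93 = 1 × 73 + 20  ⟹  20 = (1)·93 + (-1)·73
73 = 3 × 20 + 13  ⟹  13 = (-3)·93 + (4)·73
20 = 1 × 13 + 7  ⟹  7 = (4)·93 + (-5)·73
13 = 1 × 7 + 6  ⟹  6 = (-7)·93 + (9)·73
7 = 1 × 6 + 1  ⟹  1 = (11)·93 + (-14)·73
So (-14)·73 ≡ 1 (mod 93), i.e. 73^(-1) ≡ -14 ≡ 79 (mod 93).
Check: 73 × 79 = 5767 ≡ 1 (mod 93)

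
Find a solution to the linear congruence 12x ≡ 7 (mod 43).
x ≡ 40 (mod 43)

gcd(12, 43) = 1, which divides 7, so solutions exist.
Find 12^(-1) mod 43 by the extended Euclidean algorithm:
43 = 3 × 12 + 7  ⟹  7 = (1)·43 + (-3)·12
12 = 1 × 7 + 5  ⟹  5 = (-1)·43 + (4)·12
7 = 1 × 5 + 2  ⟹  2 = (2)·43 + (-7)·12
5 = 2 × 2 + 1  ⟹  1 = (-5)·43 + (18)·12
So (18)·12 ≡ 1 (mod 43), i.e. 12^(-1) ≡ 18 (mod 43).
x ≡ 18 × 7 = 126 ≡ 40 (mod 43).
Check: 12 × 40 = 480 ≡ 7 (mod 43).
Unique solution: x ≡ 40 (mod 43)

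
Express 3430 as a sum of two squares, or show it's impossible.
Not possible

Factorization: 3430 = 2 × 5 × 7^3
By Fermat: n is sum of two squares iff every prime p ≡ 3 (mod 4) appears to even power.
Prime(s) ≡ 3 (mod 4) with odd exponent: [(7, 3)]
Therefore 3430 cannot be expressed as a² + b².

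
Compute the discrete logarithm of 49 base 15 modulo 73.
30

Baby-step giant-step with step n = ⌈√73⌉ = 9.
Baby steps 15^j mod 73 (j:value) for j=0..8: 0:1, 1:15, 2:6, 3:17, 4:36, 5:29, 6:70, 7:28, 8:55.
Giant-step multiplier: 15^(-9) ≡ 15^(72-9) = 15^63 ≡ 10 (mod 73).
Giant steps γ_i = 49·10^i mod 73: γ_0=49, γ_1=52, γ_2=9, γ_3=17 (in table at j=3).
x = i·n + j = 3·9 + 3 = 30.
Check: 15^30 ≡ 49 (mod 73).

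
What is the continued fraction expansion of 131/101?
[1; 3, 2, 1, 2, 1, 2]

Euclidean algorithm steps:
131 = 1 × 101 + 30
101 = 3 × 30 + 11
30 = 2 × 11 + 8
11 = 1 × 8 + 3
8 = 2 × 3 + 2
3 = 1 × 2 + 1
2 = 2 × 1 + 0
Continued fraction: [1; 3, 2, 1, 2, 1, 2]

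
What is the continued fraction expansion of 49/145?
[0; 2, 1, 23, 2]

Euclidean algorithm steps:
49 = 0 × 145 + 49
145 = 2 × 49 + 47
49 = 1 × 47 + 2
47 = 23 × 2 + 1
2 = 2 × 1 + 0
Continued fraction: [0; 2, 1, 23, 2]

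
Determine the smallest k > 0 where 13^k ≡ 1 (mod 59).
58

59 is prime, so ord(13) divides φ(59) = 58.
Divisors of 58: 1, 2, 29, 58.
Repeated squaring: 13^1 ≡ 13, 13^2 ≡ 51, 13^4 ≡ 5, 13^8 ≡ 25, 13^16 ≡ 35, 13^32 ≡ 45 (mod 59).
Test 13^d mod 59 for each divisor d in increasing order:
13^1 ≡ 13
13^2 ≡ 51
13^29 = 13^16·13^8·13^4·13^1 ≡ 58
13^58 = 13^32·13^16·13^8·13^2 ≡ 1  ← first divisor giving 1
The order is 58.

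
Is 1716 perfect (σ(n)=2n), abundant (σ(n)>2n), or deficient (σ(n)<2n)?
abundant

Proper divisors of 1716: sum = 1 + 2 + 3 + 4 + 6 + 11 + 12 + 13 + ... + 286 + 429 + 572 + 858 (23 divisors) = 2988
Since 2988 > 1716, 1716 is abundant.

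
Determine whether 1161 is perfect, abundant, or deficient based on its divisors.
deficient

Proper divisors of 1161: sum = 1 + 3 + 9 + 27 + 43 + 129 + 387 = 599
Since 599 < 1161, 1161 is deficient.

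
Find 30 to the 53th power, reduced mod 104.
88

Repeated squaring. Binary of 53 = 110101.
30^1 ≡ 30 (mod 104); 30^2 ≡ 68 (mod 104); 30^4 ≡ 48 (mod 104); 30^8 ≡ 16 (mod 104); 30^16 ≡ 48 (mod 104); 30^32 ≡ 16 (mod 104)
30^53 = 30^1 × 30^4 × 30^16 × 30^32 ≡ 88 (mod 104)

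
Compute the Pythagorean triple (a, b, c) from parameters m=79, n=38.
(4797, 6004, 7685)

Euclid's formula: a = m² - n², b = 2mn, c = m² + n²
m = 79, n = 38
a = 79² - 38² = 6241 - 1444 = 4797
b = 2 × 79 × 38 = 6004
c = 79² + 38² = 6241 + 1444 = 7685
Verification: 4797² + 6004² = 23011209 + 36048016 = 59059225 = 7685² ✓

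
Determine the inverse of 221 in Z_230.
51

gcd(221, 230) = 1, so the inverse exists.
Extended Euclidean algorithm on (230, 221):
230 = 1 × 221 + 9  ⟹  9 = (1)·230 + (-1)·221
221 = 24 × 9 + 5  ⟹  5 = (-24)·230 + (25)·221
9 = 1 × 5 + 4  ⟹  4 = (25)·230 + (-26)·221
5 = 1 × 4 + 1  ⟹  1 = (-49)·230 + (51)·221
So (51)·221 ≡ 1 (mod 230), i.e. 221^(-1) ≡ 51 (mod 230).
Check: 221 × 51 = 11271 ≡ 1 (mod 230)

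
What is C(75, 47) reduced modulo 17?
0

Using Lucas' theorem:
Write n=75 and k=47 in base 17:
n in base 17: [4, 7]
k in base 17: [2, 13]
C(75,47) mod 17 = ∏ C(n_i, k_i) mod 17
Digit binomials (mod 17): C(4,2) = 6; C(7,13) = 0 (k_i > n_i)
Product: 6 × 0 = 0 ≡ 0 (mod 17)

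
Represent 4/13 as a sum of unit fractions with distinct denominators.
1/4 + 1/18 + 1/468

Greedy algorithm:
4/13: ceiling(13/4) = 4, use 1/4
3/52: ceiling(52/3) = 18, use 1/18
1/468: ceiling(468/1) = 468, use 1/468
Result: 4/13 = 1/4 + 1/18 + 1/468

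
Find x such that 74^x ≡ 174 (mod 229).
134

Baby-step giant-step with step n = ⌈√229⌉ = 16.
Baby steps 74^j mod 229 (j:value) for j=0..15: 0:1, 1:74, 2:209, 3:123, 4:171, 5:59, 6:15, 7:194, 8:158, 9:13, 10:46, 11:198, 12:225, 13:162, 14:80, 15:195.
Giant-step multiplier: 74^(-16) ≡ 74^(228-16) = 74^212 ≡ 153 (mod 229).
Giant steps γ_i = 174·153^i mod 229: γ_0=174, γ_1=58, γ_2=172, γ_3=210, γ_4=70, γ_5=176, γ_6=135, γ_7=45, γ_8=15 (in table at j=6).
x = i·n + j = 8·16 + 6 = 134.
Check: 74^134 ≡ 174 (mod 229).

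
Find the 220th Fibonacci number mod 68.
3

Matrix identity: Q^n = [[F_(n+1), F_n], [F_n, F_(n-1)]] with Q = [[1,1],[1,0]].
n = 220 = 11011100₂. Square-and-multiply, entries mod 68:
Q^1 = [[1,1],[1,0]]
Q^3 = (Q^1)²·Q = [[3,2],[2,1]]
Q^6 = (Q^3)² = [[13,8],[8,5]]
Q^13 = (Q^6)²·Q = [[37,29],[29,8]]
Q^27 = (Q^13)²·Q = [[47,34],[34,13]]
Q^55 = (Q^27)²·Q = [[33,33],[33,0]]
Q^110 = (Q^55)² = [[2,1],[1,1]]
Q^220 = (Q^110)² = [[5,3],[3,2]]
F_220 mod 68 = Q^220[0][1] = 3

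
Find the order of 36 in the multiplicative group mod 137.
68

137 is prime, so ord(36) divides φ(137) = 136.
Divisors of 136: 1, 2, 4, 8, 17, 34, 68, 136.
Repeated squaring: 36^1 ≡ 36, 36^2 ≡ 63, 36^4 ≡ 133, 36^8 ≡ 16, 36^16 ≡ 119, 36^32 ≡ 50, 36^64 ≡ 34, 36^128 ≡ 60 (mod 137).
Test 36^d mod 137 for each divisor d in increasing order:
36^1 ≡ 36
36^2 ≡ 63
36^4 ≡ 133
36^8 ≡ 16
36^17 = 36^16·36^1 ≡ 37
36^34 = 36^32·36^2 ≡ 136
36^68 = 36^64·36^4 ≡ 1  ← first divisor giving 1
The order is 68.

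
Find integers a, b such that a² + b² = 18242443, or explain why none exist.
Not possible

Factorization: 18242443 = 37 × 79^3
By Fermat: n is sum of two squares iff every prime p ≡ 3 (mod 4) appears to even power.
Prime(s) ≡ 3 (mod 4) with odd exponent: [(79, 3)]
Therefore 18242443 cannot be expressed as a² + b².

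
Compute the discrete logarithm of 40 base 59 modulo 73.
5

Baby-step giant-step with step n = ⌈√73⌉ = 9.
Baby steps 59^j mod 73 (j:value) for j=0..8: 0:1, 1:59, 2:50, 3:30, 4:18, 5:40, 6:24, 7:29, 8:32.
h = 40 is already in the table at j=5, so x = 5.
Check: 59^5 ≡ 40 (mod 73).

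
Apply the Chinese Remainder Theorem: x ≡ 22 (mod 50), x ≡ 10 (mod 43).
1472

Using Chinese Remainder Theorem:
M = 50 × 43 = 2150
M1 = 43, M2 = 50
y1 = 43^(-1) mod 50 = 7
y2 = 50^(-1) mod 43 = 37
x = (22×43×7 + 10×50×37) mod 2150 = 1472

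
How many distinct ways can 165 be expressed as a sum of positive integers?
172389800255

p(n) counts ways to write n as a sum of positive integers (order ignored).
Euler's pentagonal recurrence: p(k) = p(k-1) + p(k-2) - p(k-5) - p(k-7) + p(k-12) + p(k-15) - ... (offsets j(3j∓1)/2, signs ++--, p(0)=1, p(<0)=0).
DP table for k = 0..164: p(0)=1, p(1)=1, p(2)=2, p(3)=3, p(4)=5, p(5)=7, p(6)=11, p(7)=15, p(8)=22, p(9)=30, p(10)=42, p(11)=56, p(12)=77, p(13)=101, p(14)=135, p(15)=176, p(16)=231, p(17)=297, p(18)=385, p(19)=490, p(20)=627, p(21)=792, p(22)=1002, p(23)=1255, p(24)=1575, p(25)=1958, p(26)=2436, p(27)=3010, p(28)=3718, p(29)=4565, p(30)=5604, p(31)=6842, p(32)=8349, p(33)=10143, p(34)=12310, p(35)=14883, p(36)=17977, p(37)=21637, p(38)=26015, p(39)=31185, p(40)=37338, p(41)=44583, p(42)=53174, p(43)=63261, p(44)=75175, p(45)=89134, p(46)=105558, p(47)=124754, p(48)=147273, p(49)=173525, p(50)=204226, p(51)=239943, p(52)=281589, p(53)=329931, p(54)=386155, p(55)=451276, p(56)=526823, p(57)=614154, p(58)=715220, p(59)=831820, p(60)=966467, p(61)=1121505, p(62)=1300156, p(63)=1505499, p(64)=1741630, p(65)=2012558, p(66)=2323520, p(67)=2679689, p(68)=3087735, p(69)=3554345, p(70)=4087968, p(71)=4697205, p(72)=5392783, p(73)=6185689, p(74)=7089500, p(75)=8118264, p(76)=9289091, p(77)=10619863, p(78)=12132164, p(79)=13848650, p(80)=15796476, p(81)=18004327, p(82)=20506255, p(83)=23338469, p(84)=26543660, p(85)=30167357, p(86)=34262962, p(87)=38887673, p(88)=44108109, p(89)=49995925, p(90)=56634173, p(91)=64112359, p(92)=72533807, p(93)=82010177, p(94)=92669720, p(95)=104651419, p(96)=118114304, p(97)=133230930, p(98)=150198136, p(99)=169229875, p(100)=190569292, p(101)=214481126, p(102)=241265379, p(103)=271248950, p(104)=304801365, p(105)=342325709, p(106)=384276336, p(107)=431149389, p(108)=483502844, p(109)=541946240, p(110)=607163746, p(111)=679903203, p(112)=761002156, p(113)=851376628, p(114)=952050665, p(115)=1064144451, p(116)=1188908248, p(117)=1327710076, p(118)=1482074143, p(119)=1653668665, p(120)=1844349560, p(121)=2056148051, p(122)=2291320912, p(123)=2552338241, p(124)=2841940500, p(125)=3163127352, p(126)=3519222692, p(127)=3913864295, p(128)=4351078600, p(129)=4835271870, p(130)=5371315400, p(131)=5964539504, p(132)=6620830889, p(133)=7346629512, p(134)=8149040695, p(135)=9035836076, p(136)=10015581680, p(137)=11097645016, p(138)=12292341831, p(139)=13610949895, p(140)=15065878135, p(141)=16670689208, p(142)=18440293320, p(143)=20390982757, p(144)=22540654445, p(145)=24908858009, p(146)=27517052599, p(147)=30388671978, p(148)=33549419497, p(149)=37027355200, p(150)=40853235313, p(151)=45060624582, p(152)=49686288421, p(153)=54770336324, p(154)=60356673280, p(155)=66493182097, p(156)=73232243759, p(157)=80630964769, p(158)=88751778802, p(159)=97662728555, p(160)=107438159466, p(161)=118159068427, p(162)=129913904637, p(163)=142798995930, p(164)=156919475295.
Final step: p(165) = p(164) + p(163) - p(160) - p(158) + p(153) + p(150) - p(143) - p(139) + p(130) + p(125) - p(114) - p(108) + p(95) + p(88) - p(73) - p(65) + p(48) + p(39) - p(20) - p(10)
= 156919475295 + 142798995930 - 107438159466 - 88751778802 + 54770336324 + 40853235313 - 20390982757 - 13610949895 + 5371315400 + 3163127352 - 952050665 - 483502844 + 104651419 + 44108109 - 6185689 - 2012558 + 147273 + 31185 - 627 - 42
= 172389800255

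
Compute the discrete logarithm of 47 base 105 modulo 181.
119

Baby-step giant-step with step n = ⌈√181⌉ = 14.
Baby steps 105^j mod 181 (j:value) for j=0..13: 0:1, 1:105, 2:165, 3:130, 4:75, 5:92, 6:67, 7:157, 8:14, 9:22, 10:138, 11:10, 12:145, 13:21.
Giant-step multiplier: 105^(-14) ≡ 105^(180-14) = 105^166 ≡ 11 (mod 181).
Giant steps γ_i = 47·11^i mod 181: γ_0=47, γ_1=155, γ_2=76, γ_3=112, γ_4=146, γ_5=158, γ_6=109, γ_7=113, γ_8=157 (in table at j=7).
x = i·n + j = 8·14 + 7 = 119.
Check: 105^119 ≡ 47 (mod 181).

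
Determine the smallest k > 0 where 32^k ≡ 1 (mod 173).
172

173 is prime, so ord(32) divides φ(173) = 172.
Divisors of 172: 1, 2, 4, 43, 86, 172.
Repeated squaring: 32^1 ≡ 32, 32^2 ≡ 159, 32^4 ≡ 23, 32^8 ≡ 10, 32^16 ≡ 100, 32^32 ≡ 139, 32^64 ≡ 118, 32^128 ≡ 84 (mod 173).
Test 32^d mod 173 for each divisor d in increasing order:
32^1 ≡ 32
32^2 ≡ 159
32^4 ≡ 23
32^43 = 32^32·32^8·32^2·32^1 ≡ 80
32^86 = 32^64·32^16·32^4·32^2 ≡ 172
32^172 = 32^128·32^32·32^8·32^4 ≡ 1  ← first divisor giving 1
The order is 172.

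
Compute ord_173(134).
172

173 is prime, so ord(134) divides φ(173) = 172.
Divisors of 172: 1, 2, 4, 43, 86, 172.
Repeated squaring: 134^1 ≡ 134, 134^2 ≡ 137, 134^4 ≡ 85, 134^8 ≡ 132, 134^16 ≡ 124, 134^32 ≡ 152, 134^64 ≡ 95, 134^128 ≡ 29 (mod 173).
Test 134^d mod 173 for each divisor d in increasing order:
134^1 ≡ 134
134^2 ≡ 137
134^4 ≡ 85
134^43 = 134^32·134^8·134^2·134^1 ≡ 93
134^86 = 134^64·134^16·134^4·134^2 ≡ 172
134^172 = 134^128·134^32·134^8·134^4 ≡ 1  ← first divisor giving 1
The order is 172.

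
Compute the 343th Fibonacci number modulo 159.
100

Matrix identity: Q^n = [[F_(n+1), F_n], [F_n, F_(n-1)]] with Q = [[1,1],[1,0]].
n = 343 = 101010111₂. Square-and-multiply, entries mod 159:
Q^1 = [[1,1],[1,0]]
Q^2 = (Q^1)² = [[2,1],[1,1]]
Q^5 = (Q^2)²·Q = [[8,5],[5,3]]
Q^10 = (Q^5)² = [[89,55],[55,34]]
Q^21 = (Q^10)²·Q = [[62,134],[134,87]]
Q^42 = (Q^21)² = [[17,91],[91,85]]
Q^85 = (Q^42)²·Q = [[44,143],[143,60]]
Q^171 = (Q^85)²·Q = [[51,125],[125,85]]
Q^343 = (Q^171)²·Q = [[87,100],[100,146]]
F_343 mod 159 = Q^343[0][1] = 100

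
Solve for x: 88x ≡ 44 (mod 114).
x ≡ 29 (mod 57)

gcd(88, 114) = 2, which divides 44, so solutions exist.
Divide through by 2: 44x ≡ 22 (mod 57).
Find 44^(-1) mod 57 by the extended Euclidean algorithm:
57 = 1 × 44 + 13  ⟹  13 = (1)·57 + (-1)·44
44 = 3 × 13 + 5  ⟹  5 = (-3)·57 + (4)·44
13 = 2 × 5 + 3  ⟹  3 = (7)·57 + (-9)·44
5 = 1 × 3 + 2  ⟹  2 = (-10)·57 + (13)·44
3 = 1 × 2 + 1  ⟹  1 = (17)·57 + (-22)·44
So (-22)·44 ≡ 1 (mod 57), i.e. 44^(-1) ≡ -22 ≡ 35 (mod 57).
x ≡ 35 × 22 = 770 ≡ 29 (mod 57).
Check: 88 × 29 = 2552 ≡ 44 (mod 114).
x ≡ 29 (mod 57), giving 2 solutions mod 114.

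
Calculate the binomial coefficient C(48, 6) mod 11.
0

Using Lucas' theorem:
Write n=48 and k=6 in base 11:
n in base 11: [4, 4]
k in base 11: [0, 6]
C(48,6) mod 11 = ∏ C(n_i, k_i) mod 11
Digit binomials (mod 11): C(4,0) = 1; C(4,6) = 0 (k_i > n_i)
Product: 1 × 0 = 0 ≡ 0 (mod 11)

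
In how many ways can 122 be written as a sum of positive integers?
2291320912

p(n) counts ways to write n as a sum of positive integers (order ignored).
Euler's pentagonal recurrence: p(k) = p(k-1) + p(k-2) - p(k-5) - p(k-7) + p(k-12) + p(k-15) - ... (offsets j(3j∓1)/2, signs ++--, p(0)=1, p(<0)=0).
DP table for k = 0..121: p(0)=1, p(1)=1, p(2)=2, p(3)=3, p(4)=5, p(5)=7, p(6)=11, p(7)=15, p(8)=22, p(9)=30, p(10)=42, p(11)=56, p(12)=77, p(13)=101, p(14)=135, p(15)=176, p(16)=231, p(17)=297, p(18)=385, p(19)=490, p(20)=627, p(21)=792, p(22)=1002, p(23)=1255, p(24)=1575, p(25)=1958, p(26)=2436, p(27)=3010, p(28)=3718, p(29)=4565, p(30)=5604, p(31)=6842, p(32)=8349, p(33)=10143, p(34)=12310, p(35)=14883, p(36)=17977, p(37)=21637, p(38)=26015, p(39)=31185, p(40)=37338, p(41)=44583, p(42)=53174, p(43)=63261, p(44)=75175, p(45)=89134, p(46)=105558, p(47)=124754, p(48)=147273, p(49)=173525, p(50)=204226, p(51)=239943, p(52)=281589, p(53)=329931, p(54)=386155, p(55)=451276, p(56)=526823, p(57)=614154, p(58)=715220, p(59)=831820, p(60)=966467, p(61)=1121505, p(62)=1300156, p(63)=1505499, p(64)=1741630, p(65)=2012558, p(66)=2323520, p(67)=2679689, p(68)=3087735, p(69)=3554345, p(70)=4087968, p(71)=4697205, p(72)=5392783, p(73)=6185689, p(74)=7089500, p(75)=8118264, p(76)=9289091, p(77)=10619863, p(78)=12132164, p(79)=13848650, p(80)=15796476, p(81)=18004327, p(82)=20506255, p(83)=23338469, p(84)=26543660, p(85)=30167357, p(86)=34262962, p(87)=38887673, p(88)=44108109, p(89)=49995925, p(90)=56634173, p(91)=64112359, p(92)=72533807, p(93)=82010177, p(94)=92669720, p(95)=104651419, p(96)=118114304, p(97)=133230930, p(98)=150198136, p(99)=169229875, p(100)=190569292, p(101)=214481126, p(102)=241265379, p(103)=271248950, p(104)=304801365, p(105)=342325709, p(106)=384276336, p(107)=431149389, p(108)=483502844, p(109)=541946240, p(110)=607163746, p(111)=679903203, p(112)=761002156, p(113)=851376628, p(114)=952050665, p(115)=1064144451, p(116)=1188908248, p(117)=1327710076, p(118)=1482074143, p(119)=1653668665, p(120)=1844349560, p(121)=2056148051.
Final step: p(122) = p(121) + p(120) - p(117) - p(115) + p(110) + p(107) - p(100) - p(96) + p(87) + p(82) - p(71) - p(65) + p(52) + p(45) - p(30) - p(22) + p(5)
= 2056148051 + 1844349560 - 1327710076 - 1064144451 + 607163746 + 431149389 - 190569292 - 118114304 + 38887673 + 20506255 - 4697205 - 2012558 + 281589 + 89134 - 5604 - 1002 + 7
= 2291320912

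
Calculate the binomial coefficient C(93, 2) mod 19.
3

Using Lucas' theorem:
Write n=93 and k=2 in base 19:
n in base 19: [4, 17]
k in base 19: [0, 2]
C(93,2) mod 19 = ∏ C(n_i, k_i) mod 19
Digit binomials (mod 19): C(4,0) = 1; C(17,2) = 136 ≡ 3
Product: 1 × 3 = 3 ≡ 3 (mod 19)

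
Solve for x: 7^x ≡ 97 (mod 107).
27

Baby-step giant-step with step n = ⌈√107⌉ = 11.
Baby steps 7^j mod 107 (j:value) for j=0..10: 0:1, 1:7, 2:49, 3:22, 4:47, 5:8, 6:56, 7:71, 8:69, 9:55, 10:64.
Giant-step multiplier: 7^(-11) ≡ 7^(106-11) = 7^95 ≡ 91 (mod 107).
Giant steps γ_i = 97·91^i mod 107: γ_0=97, γ_1=53, γ_2=8 (in table at j=5).
x = i·n + j = 2·11 + 5 = 27.
Check: 7^27 ≡ 97 (mod 107).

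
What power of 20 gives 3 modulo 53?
29

Baby-step giant-step with step n = ⌈√53⌉ = 8.
Baby steps 20^j mod 53 (j:value) for j=0..7: 0:1, 1:20, 2:29, 3:50, 4:46, 5:19, 6:9, 7:21.
Giant-step multiplier: 20^(-8) ≡ 20^(52-8) = 20^44 ≡ 13 (mod 53).
Giant steps γ_i = 3·13^i mod 53: γ_0=3, γ_1=39, γ_2=30, γ_3=19 (in table at j=5).
x = i·n + j = 3·8 + 5 = 29.
Check: 20^29 ≡ 3 (mod 53).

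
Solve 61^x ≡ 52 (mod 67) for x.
3

Baby-step giant-step with step n = ⌈√67⌉ = 9.
Baby steps 61^j mod 67 (j:value) for j=0..8: 0:1, 1:61, 2:36, 3:52, 4:23, 5:63, 6:24, 7:57, 8:60.
h = 52 is already in the table at j=3, so x = 3.
Check: 61^3 ≡ 52 (mod 67).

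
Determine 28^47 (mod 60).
52

Repeated squaring. Binary of 47 = 101111.
28^1 ≡ 28 (mod 60); 28^2 ≡ 4 (mod 60); 28^4 ≡ 16 (mod 60); 28^8 ≡ 16 (mod 60); 28^16 ≡ 16 (mod 60); 28^32 ≡ 16 (mod 60)
28^47 = 28^1 × 28^2 × 28^4 × 28^8 × 28^32 ≡ 52 (mod 60)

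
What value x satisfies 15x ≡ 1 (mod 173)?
150

gcd(15, 173) = 1, so the inverse exists.
Extended Euclidean algorithm on (173, 15):
173 = 11 × 15 + 8  ⟹  8 = (1)·173 + (-11)·15
15 = 1 × 8 + 7  ⟹  7 = (-1)·173 + (12)·15
8 = 1 × 7 + 1  ⟹  1 = (2)·173 + (-23)·15
So (-23)·15 ≡ 1 (mod 173), i.e. 15^(-1) ≡ -23 ≡ 150 (mod 173).
Check: 15 × 150 = 2250 ≡ 1 (mod 173)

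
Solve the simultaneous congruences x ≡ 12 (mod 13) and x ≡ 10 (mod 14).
38

Using Chinese Remainder Theorem:
M = 13 × 14 = 182
M1 = 14, M2 = 13
y1 = 14^(-1) mod 13 = 1
y2 = 13^(-1) mod 14 = 13
x = (12×14×1 + 10×13×13) mod 182 = 38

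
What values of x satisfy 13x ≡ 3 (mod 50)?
x ≡ 31 (mod 50)

gcd(13, 50) = 1, which divides 3, so solutions exist.
Find 13^(-1) mod 50 by the extended Euclidean algorithm:
50 = 3 × 13 + 11  ⟹  11 = (1)·50 + (-3)·13
13 = 1 × 11 + 2  ⟹  2 = (-1)·50 + (4)·13
11 = 5 × 2 + 1  ⟹  1 = (6)·50 + (-23)·13
So (-23)·13 ≡ 1 (mod 50), i.e. 13^(-1) ≡ -23 ≡ 27 (mod 50).
x ≡ 27 × 3 = 81 ≡ 31 (mod 50).
Check: 13 × 31 = 403 ≡ 3 (mod 50).
Unique solution: x ≡ 31 (mod 50)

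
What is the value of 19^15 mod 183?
121

Repeated squaring. Binary of 15 = 1111.
19^1 ≡ 19 (mod 183); 19^2 ≡ 178 (mod 183); 19^4 ≡ 25 (mod 183); 19^8 ≡ 76 (mod 183)
19^15 = 19^1 × 19^2 × 19^4 × 19^8 ≡ 121 (mod 183)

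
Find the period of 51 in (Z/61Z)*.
60

61 is prime, so ord(51) divides φ(61) = 60.
Divisors of 60: 1, 2, 3, 4, 5, 6, 10, 12, 15, 20, 30, 60.
Repeated squaring: 51^1 ≡ 51, 51^2 ≡ 39, 51^4 ≡ 57, 51^8 ≡ 16, 51^16 ≡ 12, 51^32 ≡ 22 (mod 61).
Test 51^d mod 61 for each divisor d in increasing order:
51^1 ≡ 51
51^2 ≡ 39
51^3 = 51^2·51^1 ≡ 37
51^4 ≡ 57
51^5 = 51^4·51^1 ≡ 40
51^6 = 51^4·51^2 ≡ 27
51^10 = 51^8·51^2 ≡ 14
51^12 = 51^8·51^4 ≡ 58
51^15 = 51^8·51^4·51^2·51^1 ≡ 11
51^20 = 51^16·51^4 ≡ 13
51^30 = 51^16·51^8·51^4·51^2 ≡ 60
51^60 = 51^32·51^16·51^8·51^4 ≡ 1  ← first divisor giving 1
The order is 60.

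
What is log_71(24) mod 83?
47

Baby-step giant-step with step n = ⌈√83⌉ = 10.
Baby steps 71^j mod 83 (j:value) for j=0..9: 0:1, 1:71, 2:61, 3:15, 4:69, 5:2, 6:59, 7:39, 8:30, 9:55.
Giant-step multiplier: 71^(-10) ≡ 71^(82-10) = 71^72 ≡ 21 (mod 83).
Giant steps γ_i = 24·21^i mod 83: γ_0=24, γ_1=6, γ_2=43, γ_3=73, γ_4=39 (in table at j=7).
x = i·n + j = 4·10 + 7 = 47.
Check: 71^47 ≡ 24 (mod 83).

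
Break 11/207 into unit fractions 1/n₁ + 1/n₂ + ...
1/19 + 1/1967 + 1/7736211

Greedy algorithm:
11/207: ceiling(207/11) = 19, use 1/19
2/3933: ceiling(3933/2) = 1967, use 1/1967
1/7736211: ceiling(7736211/1) = 7736211, use 1/7736211
Result: 11/207 = 1/19 + 1/1967 + 1/7736211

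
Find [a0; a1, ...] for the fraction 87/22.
[3; 1, 21]

Euclidean algorithm steps:
87 = 3 × 22 + 21
22 = 1 × 21 + 1
21 = 21 × 1 + 0
Continued fraction: [3; 1, 21]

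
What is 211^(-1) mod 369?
7

gcd(211, 369) = 1, so the inverse exists.
Extended Euclidean algorithm on (369, 211):
369 = 1 × 211 + 158  ⟹  158 = (1)·369 + (-1)·211
211 = 1 × 158 + 53  ⟹  53 = (-1)·369 + (2)·211
158 = 2 × 53 + 52  ⟹  52 = (3)·369 + (-5)·211
53 = 1 × 52 + 1  ⟹  1 = (-4)·369 + (7)·211
So (7)·211 ≡ 1 (mod 369), i.e. 211^(-1) ≡ 7 (mod 369).
Check: 211 × 7 = 1477 ≡ 1 (mod 369)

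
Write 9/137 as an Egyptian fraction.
1/16 + 1/314 + 1/114715 + 1/39478478960

Greedy algorithm:
9/137: ceiling(137/9) = 16, use 1/16
7/2192: ceiling(2192/7) = 314, use 1/314
3/344144: ceiling(344144/3) = 114715, use 1/114715
1/39478478960: ceiling(39478478960/1) = 39478478960, use 1/39478478960
Result: 9/137 = 1/16 + 1/314 + 1/114715 + 1/39478478960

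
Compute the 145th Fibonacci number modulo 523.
239

Matrix identity: Q^n = [[F_(n+1), F_n], [F_n, F_(n-1)]] with Q = [[1,1],[1,0]].
n = 145 = 10010001₂. Square-and-multiply, entries mod 523:
Q^1 = [[1,1],[1,0]]
Q^2 = (Q^1)² = [[2,1],[1,1]]
Q^4 = (Q^2)² = [[5,3],[3,2]]
Q^9 = (Q^4)²·Q = [[55,34],[34,21]]
Q^18 = (Q^9)² = [[520,492],[492,28]]
Q^36 = (Q^18)² = [[447,271],[271,176]]
Q^72 = (Q^36)² = [[244,427],[427,340]]
Q^145 = (Q^72)²·Q = [[136,239],[239,420]]
F_145 mod 523 = Q^145[0][1] = 239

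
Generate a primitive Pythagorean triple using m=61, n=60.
(121, 7320, 7321)

Euclid's formula: a = m² - n², b = 2mn, c = m² + n²
m = 61, n = 60
a = 61² - 60² = 3721 - 3600 = 121
b = 2 × 61 × 60 = 7320
c = 61² + 60² = 3721 + 3600 = 7321
Verification: 121² + 7320² = 14641 + 53582400 = 53597041 = 7321² ✓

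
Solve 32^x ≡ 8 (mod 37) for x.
15

Baby-step giant-step with step n = ⌈√37⌉ = 7.
Baby steps 32^j mod 37 (j:value) for j=0..6: 0:1, 1:32, 2:25, 3:23, 4:33, 5:20, 6:11.
Giant-step multiplier: 32^(-7) ≡ 32^(36-7) = 32^29 ≡ 2 (mod 37).
Giant steps γ_i = 8·2^i mod 37: γ_0=8, γ_1=16, γ_2=32 (in table at j=1).
x = i·n + j = 2·7 + 1 = 15.
Check: 32^15 ≡ 8 (mod 37).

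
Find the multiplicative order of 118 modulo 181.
180

181 is prime, so ord(118) divides φ(181) = 180.
Divisors of 180: 1, 2, 3, 4, 5, 6, 9, 10, 12, 15, 18, 20, 30, 36, 45, 60, 90, 180.
Repeated squaring: 118^1 ≡ 118, 118^2 ≡ 168, 118^4 ≡ 169, 118^8 ≡ 144, 118^16 ≡ 102, 118^32 ≡ 87, 118^64 ≡ 148, 118^128 ≡ 3 (mod 181).
Test 118^d mod 181 for each divisor d in increasing order:
118^1 ≡ 118
118^2 ≡ 168
118^3 = 118^2·118^1 ≡ 95
118^4 ≡ 169
118^5 = 118^4·118^1 ≡ 32
118^6 = 118^4·118^2 ≡ 156
118^9 = 118^8·118^1 ≡ 159
118^10 = 118^8·118^2 ≡ 119
118^12 = 118^8·118^4 ≡ 82
118^15 = 118^8·118^4·118^2·118^1 ≡ 7
118^18 = 118^16·118^2 ≡ 122
118^20 = 118^16·118^4 ≡ 43
118^30 = 118^16·118^8·118^4·118^2 ≡ 49
118^36 = 118^32·118^4 ≡ 42
118^45 = 118^32·118^8·118^4·118^1 ≡ 162
118^60 = 118^32·118^16·118^8·118^4 ≡ 48
118^90 = 118^64·118^16·118^8·118^2 ≡ 180
118^180 = 118^128·118^32·118^16·118^4 ≡ 1  ← first divisor giving 1
The order is 180.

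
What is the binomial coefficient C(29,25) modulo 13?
0

Using Lucas' theorem:
Write n=29 and k=25 in base 13:
n in base 13: [2, 3]
k in base 13: [1, 12]
C(29,25) mod 13 = ∏ C(n_i, k_i) mod 13
Digit binomials (mod 13): C(2,1) = 2; C(3,12) = 0 (k_i > n_i)
Product: 2 × 0 = 0 ≡ 0 (mod 13)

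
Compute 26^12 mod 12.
4

Repeated squaring. Binary of 12 = 1100.
26^1 ≡ 2 (mod 12); 26^2 ≡ 4 (mod 12); 26^4 ≡ 4 (mod 12); 26^8 ≡ 4 (mod 12)
26^12 = 26^4 × 26^8 ≡ 4 (mod 12)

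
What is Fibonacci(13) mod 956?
233

Matrix identity: Q^n = [[F_(n+1), F_n], [F_n, F_(n-1)]] with Q = [[1,1],[1,0]].
n = 13 = 1101₂. Square-and-multiply, entries mod 956:
Q^1 = [[1,1],[1,0]]
Q^3 = (Q^1)²·Q = [[3,2],[2,1]]
Q^6 = (Q^3)² = [[13,8],[8,5]]
Q^13 = (Q^6)²·Q = [[377,233],[233,144]]
F_13 mod 956 = Q^13[0][1] = 233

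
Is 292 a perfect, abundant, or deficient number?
deficient

Proper divisors of 292: sum = 1 + 2 + 4 + 73 + 146 = 226
Since 226 < 292, 292 is deficient.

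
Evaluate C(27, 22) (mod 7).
6

Using Lucas' theorem:
Write n=27 and k=22 in base 7:
n in base 7: [3, 6]
k in base 7: [3, 1]
C(27,22) mod 7 = ∏ C(n_i, k_i) mod 7
Digit binomials (mod 7): C(3,3) = 1; C(6,1) = 6
Product: 1 × 6 = 6 ≡ 6 (mod 7)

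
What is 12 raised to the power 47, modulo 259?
255

Repeated squaring. Binary of 47 = 101111.
12^1 ≡ 12 (mod 259); 12^2 ≡ 144 (mod 259); 12^4 ≡ 16 (mod 259); 12^8 ≡ 256 (mod 259); 12^16 ≡ 9 (mod 259); 12^32 ≡ 81 (mod 259)
12^47 = 12^1 × 12^2 × 12^4 × 12^8 × 12^32 ≡ 255 (mod 259)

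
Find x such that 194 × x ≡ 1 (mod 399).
290

gcd(194, 399) = 1, so the inverse exists.
Extended Euclidean algorithm on (399, 194):
399 = 2 × 194 + 11  ⟹  11 = (1)·399 + (-2)·194
194 = 17 × 11 + 7  ⟹  7 = (-17)·399 + (35)·194
11 = 1 × 7 + 4  ⟹  4 = (18)·399 + (-37)·194
7 = 1 × 4 + 3  ⟹  3 = (-35)·399 + (72)·194
4 = 1 × 3 + 1  ⟹  1 = (53)·399 + (-109)·194
So (-109)·194 ≡ 1 (mod 399), i.e. 194^(-1) ≡ -109 ≡ 290 (mod 399).
Check: 194 × 290 = 56260 ≡ 1 (mod 399)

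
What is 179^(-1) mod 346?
29

gcd(179, 346) = 1, so the inverse exists.
Extended Euclidean algorithm on (346, 179):
346 = 1 × 179 + 167  ⟹  167 = (1)·346 + (-1)·179
179 = 1 × 167 + 12  ⟹  12 = (-1)·346 + (2)·179
167 = 13 × 12 + 11  ⟹  11 = (14)·346 + (-27)·179
12 = 1 × 11 + 1  ⟹  1 = (-15)·346 + (29)·179
So (29)·179 ≡ 1 (mod 346), i.e. 179^(-1) ≡ 29 (mod 346).
Check: 179 × 29 = 5191 ≡ 1 (mod 346)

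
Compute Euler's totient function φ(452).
224

452 = 2^2 × 113
φ(n) = n × ∏(1 - 1/p) for each prime p dividing n
φ(452) = 452 × (1 - 1/2) × (1 - 1/113) = 224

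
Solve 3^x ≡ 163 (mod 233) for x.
111

Baby-step giant-step with step n = ⌈√233⌉ = 16.
Baby steps 3^j mod 233 (j:value) for j=0..15: 0:1, 1:3, 2:9, 3:27, 4:81, 5:10, 6:30, 7:90, 8:37, 9:111, 10:100, 11:67, 12:201, 13:137, 14:178, 15:68.
Giant-step multiplier: 3^(-16) ≡ 3^(232-16) = 3^216 ≡ 8 (mod 233).
Giant steps γ_i = 163·8^i mod 233: γ_0=163, γ_1=139, γ_2=180, γ_3=42, γ_4=103, γ_5=125, γ_6=68 (in table at j=15).
x = i·n + j = 6·16 + 15 = 111.
Check: 3^111 ≡ 163 (mod 233).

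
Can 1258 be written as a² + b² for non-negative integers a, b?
13² + 33² (a=13, b=33)

Factorization: 1258 = 2 × 17 × 37
By Fermat: n is sum of two squares iff every prime p ≡ 3 (mod 4) appears to even power.
All primes ≡ 3 (mod 4) appear to even power.
Search a = 0, 1, 2, … for 1258 - a² a perfect square: first hit at a = 13: 1258 - 169 = 1089 = 33².
1258 = 13² + 33² = 169 + 1089 ✓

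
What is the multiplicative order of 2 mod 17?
8

17 is prime, so ord(2) divides φ(17) = 16.
Divisors of 16: 1, 2, 4, 8, 16.
Repeated squaring: 2^1 ≡ 2, 2^2 ≡ 4, 2^4 ≡ 16, 2^8 ≡ 1, 2^16 ≡ 1 (mod 17).
Test 2^d mod 17 for each divisor d in increasing order:
2^1 ≡ 2
2^2 ≡ 4
2^4 ≡ 16
2^8 ≡ 1  ← first divisor giving 1
The order is 8.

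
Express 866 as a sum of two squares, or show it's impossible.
5² + 29² (a=5, b=29)

Factorization: 866 = 2 × 433
By Fermat: n is sum of two squares iff every prime p ≡ 3 (mod 4) appears to even power.
All primes ≡ 3 (mod 4) appear to even power.
Search a = 0, 1, 2, … for 866 - a² a perfect square: first hit at a = 5: 866 - 25 = 841 = 29².
866 = 5² + 29² = 25 + 841 ✓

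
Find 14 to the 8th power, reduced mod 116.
52

Repeated squaring. Binary of 8 = 1000.
14^1 ≡ 14 (mod 116); 14^2 ≡ 80 (mod 116); 14^4 ≡ 20 (mod 116); 14^8 ≡ 52 (mod 116)
14^8 = 14^8 ≡ 52 (mod 116)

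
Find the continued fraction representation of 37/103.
[0; 2, 1, 3, 1, 1, 1, 2]

Euclidean algorithm steps:
37 = 0 × 103 + 37
103 = 2 × 37 + 29
37 = 1 × 29 + 8
29 = 3 × 8 + 5
8 = 1 × 5 + 3
5 = 1 × 3 + 2
3 = 1 × 2 + 1
2 = 2 × 1 + 0
Continued fraction: [0; 2, 1, 3, 1, 1, 1, 2]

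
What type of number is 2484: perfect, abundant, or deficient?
abundant

Proper divisors of 2484: sum = 1 + 2 + 3 + 4 + 6 + 9 + 12 + 18 + ... + 414 + 621 + 828 + 1242 (23 divisors) = 4236
Since 4236 > 2484, 2484 is abundant.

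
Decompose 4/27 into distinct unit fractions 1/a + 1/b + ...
1/7 + 1/189

Greedy algorithm:
4/27: ceiling(27/4) = 7, use 1/7
1/189: ceiling(189/1) = 189, use 1/189
Result: 4/27 = 1/7 + 1/189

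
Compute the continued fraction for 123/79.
[1; 1, 1, 3, 1, 8]

Euclidean algorithm steps:
123 = 1 × 79 + 44
79 = 1 × 44 + 35
44 = 1 × 35 + 9
35 = 3 × 9 + 8
9 = 1 × 8 + 1
8 = 8 × 1 + 0
Continued fraction: [1; 1, 1, 3, 1, 8]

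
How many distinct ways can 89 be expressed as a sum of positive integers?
49995925

p(n) counts ways to write n as a sum of positive integers (order ignored).
Euler's pentagonal recurrence: p(k) = p(k-1) + p(k-2) - p(k-5) - p(k-7) + p(k-12) + p(k-15) - ... (offsets j(3j∓1)/2, signs ++--, p(0)=1, p(<0)=0).
DP table for k = 0..88: p(0)=1, p(1)=1, p(2)=2, p(3)=3, p(4)=5, p(5)=7, p(6)=11, p(7)=15, p(8)=22, p(9)=30, p(10)=42, p(11)=56, p(12)=77, p(13)=101, p(14)=135, p(15)=176, p(16)=231, p(17)=297, p(18)=385, p(19)=490, p(20)=627, p(21)=792, p(22)=1002, p(23)=1255, p(24)=1575, p(25)=1958, p(26)=2436, p(27)=3010, p(28)=3718, p(29)=4565, p(30)=5604, p(31)=6842, p(32)=8349, p(33)=10143, p(34)=12310, p(35)=14883, p(36)=17977, p(37)=21637, p(38)=26015, p(39)=31185, p(40)=37338, p(41)=44583, p(42)=53174, p(43)=63261, p(44)=75175, p(45)=89134, p(46)=105558, p(47)=124754, p(48)=147273, p(49)=173525, p(50)=204226, p(51)=239943, p(52)=281589, p(53)=329931, p(54)=386155, p(55)=451276, p(56)=526823, p(57)=614154, p(58)=715220, p(59)=831820, p(60)=966467, p(61)=1121505, p(62)=1300156, p(63)=1505499, p(64)=1741630, p(65)=2012558, p(66)=2323520, p(67)=2679689, p(68)=3087735, p(69)=3554345, p(70)=4087968, p(71)=4697205, p(72)=5392783, p(73)=6185689, p(74)=7089500, p(75)=8118264, p(76)=9289091, p(77)=10619863, p(78)=12132164, p(79)=13848650, p(80)=15796476, p(81)=18004327, p(82)=20506255, p(83)=23338469, p(84)=26543660, p(85)=30167357, p(86)=34262962, p(87)=38887673, p(88)=44108109.
Final step: p(89) = p(88) + p(87) - p(84) - p(82) + p(77) + p(74) - p(67) - p(63) + p(54) + p(49) - p(38) - p(32) + p(19) + p(12)
= 44108109 + 38887673 - 26543660 - 20506255 + 10619863 + 7089500 - 2679689 - 1505499 + 386155 + 173525 - 26015 - 8349 + 490 + 77
= 49995925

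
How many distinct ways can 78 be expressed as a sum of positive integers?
12132164

p(n) counts ways to write n as a sum of positive integers (order ignored).
Euler's pentagonal recurrence: p(k) = p(k-1) + p(k-2) - p(k-5) - p(k-7) + p(k-12) + p(k-15) - ... (offsets j(3j∓1)/2, signs ++--, p(0)=1, p(<0)=0).
DP table for k = 0..77: p(0)=1, p(1)=1, p(2)=2, p(3)=3, p(4)=5, p(5)=7, p(6)=11, p(7)=15, p(8)=22, p(9)=30, p(10)=42, p(11)=56, p(12)=77, p(13)=101, p(14)=135, p(15)=176, p(16)=231, p(17)=297, p(18)=385, p(19)=490, p(20)=627, p(21)=792, p(22)=1002, p(23)=1255, p(24)=1575, p(25)=1958, p(26)=2436, p(27)=3010, p(28)=3718, p(29)=4565, p(30)=5604, p(31)=6842, p(32)=8349, p(33)=10143, p(34)=12310, p(35)=14883, p(36)=17977, p(37)=21637, p(38)=26015, p(39)=31185, p(40)=37338, p(41)=44583, p(42)=53174, p(43)=63261, p(44)=75175, p(45)=89134, p(46)=105558, p(47)=124754, p(48)=147273, p(49)=173525, p(50)=204226, p(51)=239943, p(52)=281589, p(53)=329931, p(54)=386155, p(55)=451276, p(56)=526823, p(57)=614154, p(58)=715220, p(59)=831820, p(60)=966467, p(61)=1121505, p(62)=1300156, p(63)=1505499, p(64)=1741630, p(65)=2012558, p(66)=2323520, p(67)=2679689, p(68)=3087735, p(69)=3554345, p(70)=4087968, p(71)=4697205, p(72)=5392783, p(73)=6185689, p(74)=7089500, p(75)=8118264, p(76)=9289091, p(77)=10619863.
Final step: p(78) = p(77) + p(76) - p(73) - p(71) + p(66) + p(63) - p(56) - p(52) + p(43) + p(38) - p(27) - p(21) + p(8) + p(1)
= 10619863 + 9289091 - 6185689 - 4697205 + 2323520 + 1505499 - 526823 - 281589 + 63261 + 26015 - 3010 - 792 + 22 + 1
= 12132164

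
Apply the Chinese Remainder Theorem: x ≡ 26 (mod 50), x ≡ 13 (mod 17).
676

Using Chinese Remainder Theorem:
M = 50 × 17 = 850
M1 = 17, M2 = 50
y1 = 17^(-1) mod 50 = 3
y2 = 50^(-1) mod 17 = 16
x = (26×17×3 + 13×50×16) mod 850 = 676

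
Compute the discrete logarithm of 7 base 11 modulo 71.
61

Baby-step giant-step with step n = ⌈√71⌉ = 9.
Baby steps 11^j mod 71 (j:value) for j=0..8: 0:1, 1:11, 2:50, 3:53, 4:15, 5:23, 6:40, 7:14, 8:12.
Giant-step multiplier: 11^(-9) ≡ 11^(70-9) = 11^61 ≡ 7 (mod 71).
Giant steps γ_i = 7·7^i mod 71: γ_0=7, γ_1=49, γ_2=59, γ_3=58, γ_4=51, γ_5=2, γ_6=14 (in table at j=7).
x = i·n + j = 6·9 + 7 = 61.
Check: 11^61 ≡ 7 (mod 71).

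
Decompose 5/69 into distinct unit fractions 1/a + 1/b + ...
1/14 + 1/966

Greedy algorithm:
5/69: ceiling(69/5) = 14, use 1/14
1/966: ceiling(966/1) = 966, use 1/966
Result: 5/69 = 1/14 + 1/966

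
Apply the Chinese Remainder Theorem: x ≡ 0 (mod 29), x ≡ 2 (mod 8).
58

Using Chinese Remainder Theorem:
M = 29 × 8 = 232
M1 = 8, M2 = 29
y1 = 8^(-1) mod 29 = 11
y2 = 29^(-1) mod 8 = 5
x = (0×8×11 + 2×29×5) mod 232 = 58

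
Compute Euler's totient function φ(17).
16

17 = 17
φ(n) = n × ∏(1 - 1/p) for each prime p dividing n
φ(17) = 17 × (1 - 1/17) = 16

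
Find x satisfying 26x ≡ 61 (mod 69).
x ≡ 5 (mod 69)

gcd(26, 69) = 1, which divides 61, so solutions exist.
Find 26^(-1) mod 69 by the extended Euclidean algorithm:
69 = 2 × 26 + 17  ⟹  17 = (1)·69 + (-2)·26
26 = 1 × 17 + 9  ⟹  9 = (-1)·69 + (3)·26
17 = 1 × 9 + 8  ⟹  8 = (2)·69 + (-5)·26
9 = 1 × 8 + 1  ⟹  1 = (-3)·69 + (8)·26
So (8)·26 ≡ 1 (mod 69), i.e. 26^(-1) ≡ 8 (mod 69).
x ≡ 8 × 61 = 488 ≡ 5 (mod 69).
Check: 26 × 5 = 130 ≡ 61 (mod 69).
Unique solution: x ≡ 5 (mod 69)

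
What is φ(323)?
288

323 = 17 × 19
φ(n) = n × ∏(1 - 1/p) for each prime p dividing n
φ(323) = 323 × (1 - 1/17) × (1 - 1/19) = 288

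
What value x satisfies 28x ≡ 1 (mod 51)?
31

gcd(28, 51) = 1, so the inverse exists.
Extended Euclidean algorithm on (51, 28):
51 = 1 × 28 + 23  ⟹  23 = (1)·51 + (-1)·28
28 = 1 × 23 + 5  ⟹  5 = (-1)·51 + (2)·28
23 = 4 × 5 + 3  ⟹  3 = (5)·51 + (-9)·28
5 = 1 × 3 + 2  ⟹  2 = (-6)·51 + (11)·28
3 = 1 × 2 + 1  ⟹  1 = (11)·51 + (-20)·28
So (-20)·28 ≡ 1 (mod 51), i.e. 28^(-1) ≡ -20 ≡ 31 (mod 51).
Check: 28 × 31 = 868 ≡ 1 (mod 51)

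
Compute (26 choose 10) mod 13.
0

Using Lucas' theorem:
Write n=26 and k=10 in base 13:
n in base 13: [2, 0]
k in base 13: [0, 10]
C(26,10) mod 13 = ∏ C(n_i, k_i) mod 13
Digit binomials (mod 13): C(2,0) = 1; C(0,10) = 0 (k_i > n_i)
Product: 1 × 0 = 0 ≡ 0 (mod 13)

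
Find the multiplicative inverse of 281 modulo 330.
101

gcd(281, 330) = 1, so the inverse exists.
Extended Euclidean algorithm on (330, 281):
330 = 1 × 281 + 49  ⟹  49 = (1)·330 + (-1)·281
281 = 5 × 49 + 36  ⟹  36 = (-5)·330 + (6)·281
49 = 1 × 36 + 13  ⟹  13 = (6)·330 + (-7)·281
36 = 2 × 13 + 10  ⟹  10 = (-17)·330 + (20)·281
13 = 1 × 10 + 3  ⟹  3 = (23)·330 + (-27)·281
10 = 3 × 3 + 1  ⟹  1 = (-86)·330 + (101)·281
So (101)·281 ≡ 1 (mod 330), i.e. 281^(-1) ≡ 101 (mod 330).
Check: 281 × 101 = 28381 ≡ 1 (mod 330)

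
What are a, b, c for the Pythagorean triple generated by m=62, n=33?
(2755, 4092, 4933)

Euclid's formula: a = m² - n², b = 2mn, c = m² + n²
m = 62, n = 33
a = 62² - 33² = 3844 - 1089 = 2755
b = 2 × 62 × 33 = 4092
c = 62² + 33² = 3844 + 1089 = 4933
Verification: 2755² + 4092² = 7590025 + 16744464 = 24334489 = 4933² ✓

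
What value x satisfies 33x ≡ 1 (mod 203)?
80

gcd(33, 203) = 1, so the inverse exists.
Extended Euclidean algorithm on (203, 33):
203 = 6 × 33 + 5  ⟹  5 = (1)·203 + (-6)·33
33 = 6 × 5 + 3  ⟹  3 = (-6)·203 + (37)·33
5 = 1 × 3 + 2  ⟹  2 = (7)·203 + (-43)·33
3 = 1 × 2 + 1  ⟹  1 = (-13)·203 + (80)·33
So (80)·33 ≡ 1 (mod 203), i.e. 33^(-1) ≡ 80 (mod 203).
Check: 33 × 80 = 2640 ≡ 1 (mod 203)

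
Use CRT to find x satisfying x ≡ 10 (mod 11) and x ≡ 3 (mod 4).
43

Using Chinese Remainder Theorem:
M = 11 × 4 = 44
M1 = 4, M2 = 11
y1 = 4^(-1) mod 11 = 3
y2 = 11^(-1) mod 4 = 3
x = (10×4×3 + 3×11×3) mod 44 = 43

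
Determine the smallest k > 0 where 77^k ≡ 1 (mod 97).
32

97 is prime, so ord(77) divides φ(97) = 96.
Divisors of 96: 1, 2, 3, 4, 6, 8, 12, 16, 24, 32, 48, 96.
Repeated squaring: 77^1 ≡ 77, 77^2 ≡ 12, 77^4 ≡ 47, 77^8 ≡ 75, 77^16 ≡ 96, 77^32 ≡ 1, 77^64 ≡ 1 (mod 97).
Test 77^d mod 97 for each divisor d in increasing order:
77^1 ≡ 77
77^2 ≡ 12
77^3 = 77^2·77^1 ≡ 51
77^4 ≡ 47
77^6 = 77^4·77^2 ≡ 79
77^8 ≡ 75
77^12 = 77^8·77^4 ≡ 33
77^16 ≡ 96
77^24 = 77^16·77^8 ≡ 22
77^32 ≡ 1  ← first divisor giving 1
The order is 32.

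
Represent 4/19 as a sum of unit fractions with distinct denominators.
1/5 + 1/95

Greedy algorithm:
4/19: ceiling(19/4) = 5, use 1/5
1/95: ceiling(95/1) = 95, use 1/95
Result: 4/19 = 1/5 + 1/95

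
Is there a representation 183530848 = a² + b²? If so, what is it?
Not possible

Factorization: 183530848 = 2^5 × 179^3
By Fermat: n is sum of two squares iff every prime p ≡ 3 (mod 4) appears to even power.
Prime(s) ≡ 3 (mod 4) with odd exponent: [(179, 3)]
Therefore 183530848 cannot be expressed as a² + b².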